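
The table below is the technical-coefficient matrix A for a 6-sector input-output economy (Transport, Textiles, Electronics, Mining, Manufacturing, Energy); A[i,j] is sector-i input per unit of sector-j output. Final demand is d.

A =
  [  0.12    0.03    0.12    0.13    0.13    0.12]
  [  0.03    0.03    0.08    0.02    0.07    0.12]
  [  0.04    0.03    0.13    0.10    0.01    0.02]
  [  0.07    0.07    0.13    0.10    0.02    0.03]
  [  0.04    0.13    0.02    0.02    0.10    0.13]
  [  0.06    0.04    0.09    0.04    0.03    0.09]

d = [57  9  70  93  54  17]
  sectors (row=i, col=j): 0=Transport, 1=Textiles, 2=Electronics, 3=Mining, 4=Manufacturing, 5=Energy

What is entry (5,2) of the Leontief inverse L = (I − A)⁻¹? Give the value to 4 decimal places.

L[5,2] = 0.1510

Form M = I − A:
  [  0.88   -0.03   -0.12   -0.13   -0.13   -0.12]
  [ -0.03    0.97   -0.08   -0.02   -0.07   -0.12]
  [ -0.04   -0.03    0.87   -0.10   -0.01   -0.02]
  [ -0.07   -0.07   -0.13    0.90   -0.02   -0.03]
  [ -0.04   -0.13   -0.02   -0.02    0.90   -0.13]
  [ -0.06   -0.04   -0.09   -0.04   -0.03    0.91]
Leontief inverse L = M⁻¹:
  [  1.1901    0.0939    0.2307    0.2132    0.1935    0.2090]
  [  0.0628    1.0615    0.1344    0.0573    0.1000    0.1674]
  [  0.0730    0.0564    1.1929    0.1474    0.0332    0.0529]
  [  0.1130    0.1041    0.2076    1.1576    0.0551    0.0792]
  [  0.0800    0.1710    0.0826    0.0589    1.1449    0.2004]
  [  0.0960    0.0686    0.1510    0.0840    0.0606    1.1354]
Total output x = L · d:
  x_0 = 1.1901·57 + 0.0939·9 + 0.2307·70 + 0.2132·93 + 0.1935·54 + 0.2090·17 = 118.6574
  x_1 = 0.0628·57 + 1.0615·9 + 0.1344·70 + 0.0573·93 + 0.1000·54 + 0.1674·17 = 36.1131
  x_2 = 0.0730·57 + 0.0564·9 + 1.1929·70 + 0.1474·93 + 0.0332·54 + 0.0529·17 = 104.5798
  x_3 = 0.1130·57 + 0.1041·9 + 0.2076·70 + 1.1576·93 + 0.0551·54 + 0.0792·17 = 133.8803
  x_4 = 0.0800·57 + 0.1710·9 + 0.0826·70 + 0.0589·93 + 1.1449·54 + 0.2004·17 = 82.5842
  x_5 = 0.0960·57 + 0.0686·9 + 0.1510·70 + 0.0840·93 + 0.0606·54 + 1.1354·17 = 47.0427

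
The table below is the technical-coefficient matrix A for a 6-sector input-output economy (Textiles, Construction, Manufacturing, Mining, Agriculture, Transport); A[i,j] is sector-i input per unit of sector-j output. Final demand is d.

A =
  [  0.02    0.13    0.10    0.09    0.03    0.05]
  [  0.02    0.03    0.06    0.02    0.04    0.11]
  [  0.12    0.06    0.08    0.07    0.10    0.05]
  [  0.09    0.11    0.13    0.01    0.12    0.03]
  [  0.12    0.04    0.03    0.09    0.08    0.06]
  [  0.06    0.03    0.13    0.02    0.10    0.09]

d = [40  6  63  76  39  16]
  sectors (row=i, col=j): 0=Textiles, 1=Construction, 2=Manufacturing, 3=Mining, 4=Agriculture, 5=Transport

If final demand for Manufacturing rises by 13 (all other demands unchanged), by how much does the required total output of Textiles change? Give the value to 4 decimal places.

Form M = I − A:
  [  0.98   -0.13   -0.10   -0.09   -0.03   -0.05]
  [ -0.02    0.97   -0.06   -0.02   -0.04   -0.11]
  [ -0.12   -0.06    0.92   -0.07   -0.10   -0.05]
  [ -0.09   -0.11   -0.13    0.99   -0.12   -0.03]
  [ -0.12   -0.04   -0.03   -0.09    0.92   -0.06]
  [ -0.06   -0.03   -0.13   -0.02   -0.10    0.91]
Leontief inverse L = M⁻¹:
  [  1.0717    0.1741    0.1619    0.1223    0.0868    0.0986]
  [  0.0571    1.0578    0.1043    0.0442    0.0806    0.1435]
  [  0.1802    0.1184    1.1505    0.1169    0.1624    0.1020]
  [  0.1518    0.1626    0.1947    1.0591    0.1806    0.0855]
  [  0.1708    0.0935    0.0948    0.1294    1.1352    0.1050]
  [  0.1204    0.0771    0.1932    0.0637    0.1603    1.1381]
Total output x = L · d:
  x_0 = 1.0717·40 + 0.1741·6 + 0.1619·63 + 0.1223·76 + 0.0868·39 + 0.0986·16 = 68.3641
  x_1 = 0.0571·40 + 1.0578·6 + 0.1043·63 + 0.0442·76 + 0.0806·39 + 0.1435·16 = 23.9958
  x_2 = 0.1802·40 + 0.1184·6 + 1.1505·63 + 0.1169·76 + 0.1624·39 + 0.1020·16 = 97.2524
  x_3 = 0.1518·40 + 0.1626·6 + 0.1947·63 + 1.0591·76 + 0.1806·39 + 0.0855·16 = 108.2189
  x_4 = 0.1708·40 + 0.0935·6 + 0.0948·63 + 0.1294·76 + 1.1352·39 + 0.1050·16 = 69.1586
  x_5 = 0.1204·40 + 0.0771·6 + 0.1932·63 + 0.0637·76 + 0.1603·39 + 1.1381·16 = 46.7525
Δx_0 = L[0,2] · Δd_2 = 0.1619 · 13 = 2.1044

2.1044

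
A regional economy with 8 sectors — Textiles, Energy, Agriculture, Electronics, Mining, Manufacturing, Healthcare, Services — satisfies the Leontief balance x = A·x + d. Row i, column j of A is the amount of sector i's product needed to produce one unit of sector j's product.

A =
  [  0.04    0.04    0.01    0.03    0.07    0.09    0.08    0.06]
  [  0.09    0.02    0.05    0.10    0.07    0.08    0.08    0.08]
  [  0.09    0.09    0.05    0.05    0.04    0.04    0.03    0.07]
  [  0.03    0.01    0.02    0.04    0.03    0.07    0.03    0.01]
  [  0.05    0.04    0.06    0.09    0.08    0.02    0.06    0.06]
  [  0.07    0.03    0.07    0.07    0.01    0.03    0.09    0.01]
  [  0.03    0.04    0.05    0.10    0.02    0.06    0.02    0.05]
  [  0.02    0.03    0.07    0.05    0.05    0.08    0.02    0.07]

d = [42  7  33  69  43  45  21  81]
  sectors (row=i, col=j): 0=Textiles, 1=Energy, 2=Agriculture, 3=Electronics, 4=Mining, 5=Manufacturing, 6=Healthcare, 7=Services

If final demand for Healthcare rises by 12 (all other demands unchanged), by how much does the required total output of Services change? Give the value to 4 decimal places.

0.6344

Form M = I − A:
  [  0.96   -0.04   -0.01   -0.03   -0.07   -0.09   -0.08   -0.06]
  [ -0.09    0.98   -0.05   -0.10   -0.07   -0.08   -0.08   -0.08]
  [ -0.09   -0.09    0.95   -0.05   -0.04   -0.04   -0.03   -0.07]
  [ -0.03   -0.01   -0.02    0.96   -0.03   -0.07   -0.03   -0.01]
  [ -0.05   -0.04   -0.06   -0.09    0.92   -0.02   -0.06   -0.06]
  [ -0.07   -0.03   -0.07   -0.07   -0.01    0.97   -0.09   -0.01]
  [ -0.03   -0.04   -0.05   -0.10   -0.02   -0.06    0.98   -0.05]
  [ -0.02   -0.03   -0.07   -0.05   -0.05   -0.08   -0.02    0.93]
Leontief inverse L = M⁻¹:
  [  1.0747    0.0645    0.0452    0.0785    0.1002    0.1295    0.1167    0.0933]
  [  0.1346    1.0536    0.0929    0.1586    0.1105    0.1349    0.1264    0.1234]
  [  0.1312    0.1184    1.0858    0.1001    0.0780    0.0892    0.0719    0.1113]
  [  0.0504    0.0240    0.0385    1.0654    0.0456    0.0914    0.0516    0.0264]
  [  0.0875    0.0682    0.0949    0.1392    1.1156    0.0647    0.0961    0.0980]
  [  0.1019    0.0544    0.0965    0.1098    0.0361    1.0683    0.1202    0.0400]
  [  0.0610    0.0610    0.0776    0.1369    0.0452    0.0960    1.0501    0.0769]
  [  0.0548    0.0552    0.1028    0.0915    0.0781    0.1162    0.0529    1.1014]
Total output x = L · d:
  x_0 = 1.0747·42 + 0.0645·7 + 0.0452·33 + 0.0785·69 + 0.1002·43 + 0.1295·45 + 0.1167·21 + 0.0933·81 = 72.6423
  x_1 = 0.1346·42 + 1.0536·7 + 0.0929·33 + 0.1586·69 + 0.1105·43 + 0.1349·45 + 0.1264·21 + 0.1234·81 = 50.5068
  x_2 = 0.1312·42 + 0.1184·7 + 1.0858·33 + 0.1001·69 + 0.0780·43 + 0.0892·45 + 0.0719·21 + 0.1113·81 = 66.9695
  x_3 = 0.0504·42 + 0.0240·7 + 0.0385·33 + 1.0654·69 + 0.0456·43 + 0.0914·45 + 0.0516·21 + 0.0264·81 = 86.3661
  x_4 = 0.0875·42 + 0.0682·7 + 0.0949·33 + 0.1392·69 + 1.1156·43 + 0.0647·45 + 0.0961·21 + 0.0980·81 = 77.7291
  x_5 = 0.1019·42 + 0.0544·7 + 0.0965·33 + 0.1098·69 + 0.0361·43 + 1.0683·45 + 0.1202·21 + 0.0400·81 = 70.8072
  x_6 = 0.0610·42 + 0.0610·7 + 0.0776·33 + 0.1369·69 + 0.0452·43 + 0.0960·45 + 1.0501·21 + 0.0769·81 = 49.5439
  x_7 = 0.0548·42 + 0.0552·7 + 0.1028·33 + 0.0915·69 + 0.0781·43 + 0.1162·45 + 0.0529·21 + 1.1014·81 = 111.3077
Δx_7 = L[7,6] · Δd_6 = 0.0529 · 12 = 0.6344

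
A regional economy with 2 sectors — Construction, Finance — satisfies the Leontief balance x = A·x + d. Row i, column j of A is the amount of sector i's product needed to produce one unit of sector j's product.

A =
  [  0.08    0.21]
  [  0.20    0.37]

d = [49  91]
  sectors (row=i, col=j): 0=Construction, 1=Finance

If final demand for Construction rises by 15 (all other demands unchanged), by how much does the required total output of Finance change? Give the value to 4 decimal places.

Form M = I − A:
  [  0.92   -0.21]
  [ -0.20    0.63]
Leontief inverse L = M⁻¹:
  [  1.1719    0.3906]
  [  0.3720    1.7113]
Total output x = L · d:
  x_0 = 1.1719·49 + 0.3906·91 = 92.9688
  x_1 = 0.3720·49 + 1.7113·91 = 173.9583
Δx_1 = L[1,0] · Δd_0 = 0.3720 · 15 = 5.5804

5.5804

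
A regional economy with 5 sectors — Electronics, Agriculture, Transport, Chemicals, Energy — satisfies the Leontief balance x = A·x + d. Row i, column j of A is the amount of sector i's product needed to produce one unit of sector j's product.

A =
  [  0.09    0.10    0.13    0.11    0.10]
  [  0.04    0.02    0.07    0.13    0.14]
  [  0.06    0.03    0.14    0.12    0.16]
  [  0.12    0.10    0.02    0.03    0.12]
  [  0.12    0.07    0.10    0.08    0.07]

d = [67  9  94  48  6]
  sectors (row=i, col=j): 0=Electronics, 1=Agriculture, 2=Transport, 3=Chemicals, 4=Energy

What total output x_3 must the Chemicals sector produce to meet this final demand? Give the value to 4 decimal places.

Form M = I − A:
  [  0.91   -0.10   -0.13   -0.11   -0.10]
  [ -0.04    0.98   -0.07   -0.13   -0.14]
  [ -0.06   -0.03    0.86   -0.12   -0.16]
  [ -0.12   -0.10   -0.02    0.97   -0.12]
  [ -0.12   -0.07   -0.10   -0.08    0.93]
Leontief inverse L = M⁻¹:
  [  1.1752    0.1624    0.2205    0.2000    0.2146]
  [  0.1102    1.0710    0.1339    0.1908    0.2207]
  [  0.1471    0.0924    1.2283    0.2031    0.2673]
  [  0.1835    0.1478    0.0885    1.0989    0.1990]
  [  0.1915    0.1242    0.1782    0.1565    1.1654]
Total output x = L · d:
  x_0 = 1.1752·67 + 0.1624·9 + 0.2205·94 + 0.2000·48 + 0.2146·6 = 111.8154
  x_1 = 0.1102·67 + 1.0710·9 + 0.1339·94 + 0.1908·48 + 0.2207·6 = 40.0931
  x_2 = 0.1471·67 + 0.0924·9 + 1.2283·94 + 0.2031·48 + 0.2673·6 = 137.5008
  x_3 = 0.1835·67 + 0.1478·9 + 0.0885·94 + 1.0989·48 + 0.1990·6 = 75.8787
  x_4 = 0.1915·67 + 0.1242·9 + 0.1782·94 + 0.1565·48 + 1.1654·6 = 45.2094

75.8787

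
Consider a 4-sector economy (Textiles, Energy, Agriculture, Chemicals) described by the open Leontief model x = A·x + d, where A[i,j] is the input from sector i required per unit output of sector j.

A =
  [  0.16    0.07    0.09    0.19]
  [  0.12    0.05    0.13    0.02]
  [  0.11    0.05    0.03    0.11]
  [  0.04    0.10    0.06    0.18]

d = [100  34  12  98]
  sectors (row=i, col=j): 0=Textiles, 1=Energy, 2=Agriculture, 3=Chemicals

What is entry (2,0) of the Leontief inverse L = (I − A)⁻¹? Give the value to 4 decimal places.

L[2,0] = 0.1612

Form M = I − A:
  [  0.84   -0.07   -0.09   -0.19]
  [ -0.12    0.95   -0.13   -0.02]
  [ -0.11   -0.05    0.97   -0.11]
  [ -0.04   -0.10   -0.06    0.82]
Leontief inverse L = M⁻¹:
  [  1.2442    0.1325    0.1525    0.3120]
  [  0.1812    1.0844    0.1678    0.0909]
  [  0.1612    0.0874    1.0689    0.1829]
  [  0.0946    0.1451    0.1061    1.2592]
Total output x = L · d:
  x_0 = 1.2442·100 + 0.1325·34 + 0.1525·12 + 0.3120·98 = 161.3358
  x_1 = 0.1812·100 + 1.0844·34 + 0.1678·12 + 0.0909·98 = 65.9160
  x_2 = 0.1612·100 + 0.0874·34 + 1.0689·12 + 0.1829·98 = 49.8352
  x_3 = 0.0946·100 + 0.1451·34 + 0.1061·12 + 1.2592·98 = 139.0672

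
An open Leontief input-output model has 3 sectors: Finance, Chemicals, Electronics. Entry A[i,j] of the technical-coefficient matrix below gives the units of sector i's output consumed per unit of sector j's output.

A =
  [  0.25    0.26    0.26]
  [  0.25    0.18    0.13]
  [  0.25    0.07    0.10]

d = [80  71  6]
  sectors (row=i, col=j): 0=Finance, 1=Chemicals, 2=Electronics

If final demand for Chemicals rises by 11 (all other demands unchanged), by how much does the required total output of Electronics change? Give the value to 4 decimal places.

3.0637

Form M = I − A:
  [  0.75   -0.26   -0.26]
  [ -0.25    0.82   -0.13]
  [ -0.25   -0.07    0.90]
Leontief inverse L = M⁻¹:
  [  1.7278    0.5978    0.5855]
  [  0.6104    1.4459    0.3852]
  [  0.5274    0.2785    1.3037]
Total output x = L · d:
  x_0 = 1.7278·80 + 0.5978·71 + 0.5855·6 = 184.1783
  x_1 = 0.6104·80 + 1.4459·71 + 0.3852·6 = 153.8015
  x_2 = 0.5274·80 + 0.2785·71 + 1.3037·6 = 69.7896
Δx_2 = L[2,1] · Δd_1 = 0.2785 · 11 = 3.0637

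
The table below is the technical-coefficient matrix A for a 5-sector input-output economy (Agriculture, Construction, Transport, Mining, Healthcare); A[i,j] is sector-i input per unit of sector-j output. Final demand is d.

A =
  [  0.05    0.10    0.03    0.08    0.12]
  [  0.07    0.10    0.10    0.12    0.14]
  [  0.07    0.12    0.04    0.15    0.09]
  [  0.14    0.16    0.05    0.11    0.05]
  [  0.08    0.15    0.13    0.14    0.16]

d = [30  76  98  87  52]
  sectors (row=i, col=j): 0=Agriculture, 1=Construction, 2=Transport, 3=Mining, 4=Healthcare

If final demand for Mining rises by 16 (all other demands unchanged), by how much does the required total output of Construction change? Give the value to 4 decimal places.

4.0858

Form M = I − A:
  [  0.95   -0.10   -0.03   -0.08   -0.12]
  [ -0.07    0.90   -0.10   -0.12   -0.14]
  [ -0.07   -0.12    0.96   -0.15   -0.09]
  [ -0.14   -0.16   -0.05    0.89   -0.05]
  [ -0.08   -0.15   -0.13   -0.14    0.84]
Leontief inverse L = M⁻¹:
  [  1.1189    0.2043    0.0946    0.1778    0.2146]
  [  0.1652    1.2437    0.1840    0.2554    0.2658]
  [  0.1560    0.2461    1.1129    0.2660    0.1984]
  [  0.2256    0.2880    0.1237    1.2298    0.1667]
  [  0.1978    0.3276    0.2347    0.3087    1.3169]
Total output x = L · d:
  x_0 = 1.1189·30 + 0.2043·76 + 0.0946·98 + 0.1778·87 + 0.2146·52 = 84.9958
  x_1 = 0.1652·30 + 1.2437·76 + 0.1840·98 + 0.2554·87 + 0.2658·52 = 153.5492
  x_2 = 0.1560·30 + 0.2461·76 + 1.1129·98 + 0.2660·87 + 0.1984·52 = 165.9007
  x_3 = 0.2256·30 + 0.2880·76 + 0.1237·98 + 1.2298·87 + 0.1667·52 = 156.4276
  x_4 = 0.1978·30 + 0.3276·76 + 0.2347·98 + 0.3087·87 + 1.3169·52 = 149.1655
Δx_1 = L[1,3] · Δd_3 = 0.2554 · 16 = 4.0858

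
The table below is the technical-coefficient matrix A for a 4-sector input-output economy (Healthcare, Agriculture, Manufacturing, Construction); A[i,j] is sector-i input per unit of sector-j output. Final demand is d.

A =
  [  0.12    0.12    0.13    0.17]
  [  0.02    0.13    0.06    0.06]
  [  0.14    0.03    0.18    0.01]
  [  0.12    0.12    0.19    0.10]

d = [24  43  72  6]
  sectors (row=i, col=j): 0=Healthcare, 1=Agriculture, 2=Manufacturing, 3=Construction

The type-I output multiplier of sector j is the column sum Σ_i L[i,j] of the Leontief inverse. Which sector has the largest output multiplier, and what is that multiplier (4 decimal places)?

Manufacturing (1.9742)

Form M = I − A:
  [  0.88   -0.12   -0.13   -0.17]
  [ -0.02    0.87   -0.06   -0.06]
  [ -0.14   -0.03    0.82   -0.01]
  [ -0.12   -0.12   -0.19    0.90]
Leontief inverse L = M⁻¹:
  [  1.2171    0.2111    0.2656    0.2469]
  [  0.0574    1.1738    0.1159    0.0904]
  [  0.2125    0.0814    1.2730    0.0597]
  [  0.2148    0.2018    0.3196    1.1687]
Total output x = L · d:
  x_0 = 1.2171·24 + 0.2111·43 + 0.2656·72 + 0.2469·6 = 58.8926
  x_1 = 0.0574·24 + 1.1738·43 + 0.1159·72 + 0.0904·6 = 60.7430
  x_2 = 0.2125·24 + 0.0814·43 + 1.2730·72 + 0.0597·6 = 100.6169
  x_3 = 0.2148·24 + 0.2018·43 + 0.3196·72 + 1.1687·6 = 43.8594
Output multipliers (column sums of L):
  Healthcare: 1.7019
  Agriculture: 1.6682
  Manufacturing: 1.9742
  Construction: 1.5657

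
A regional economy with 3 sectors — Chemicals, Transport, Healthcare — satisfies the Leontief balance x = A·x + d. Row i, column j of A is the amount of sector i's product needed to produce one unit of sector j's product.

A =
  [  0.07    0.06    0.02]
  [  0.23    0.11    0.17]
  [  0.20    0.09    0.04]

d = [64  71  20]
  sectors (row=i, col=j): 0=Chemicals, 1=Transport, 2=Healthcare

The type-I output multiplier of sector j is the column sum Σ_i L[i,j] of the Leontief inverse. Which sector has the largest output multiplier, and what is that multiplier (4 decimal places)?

Chemicals (1.6983)

Form M = I − A:
  [  0.93   -0.06   -0.02]
  [ -0.23    0.89   -0.17]
  [ -0.20   -0.09    0.96]
Leontief inverse L = M⁻¹:
  [  1.1025    0.0780    0.0368]
  [  0.3348    1.1678    0.2138]
  [  0.2611    0.1257    1.0694]
Total output x = L · d:
  x_0 = 1.1025·64 + 0.0780·71 + 0.0368·20 = 76.8358
  x_1 = 0.3348·64 + 1.1678·71 + 0.2138·20 = 108.6137
  x_2 = 0.2611·64 + 0.1257·71 + 1.0694·20 = 47.0233
Output multipliers (column sums of L):
  Chemicals: 1.6983
  Transport: 1.3716
  Healthcare: 1.3199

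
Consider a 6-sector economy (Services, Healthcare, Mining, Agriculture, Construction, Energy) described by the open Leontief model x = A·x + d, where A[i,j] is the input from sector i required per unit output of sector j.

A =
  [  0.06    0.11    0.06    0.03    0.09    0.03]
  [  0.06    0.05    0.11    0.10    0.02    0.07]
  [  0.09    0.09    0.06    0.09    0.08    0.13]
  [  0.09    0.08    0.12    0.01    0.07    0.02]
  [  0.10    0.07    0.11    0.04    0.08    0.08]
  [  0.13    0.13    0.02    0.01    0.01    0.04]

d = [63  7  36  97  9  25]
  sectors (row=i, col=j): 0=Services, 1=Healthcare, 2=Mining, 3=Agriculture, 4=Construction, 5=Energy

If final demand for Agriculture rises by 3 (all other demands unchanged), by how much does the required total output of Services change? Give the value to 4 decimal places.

0.2011

Form M = I − A:
  [  0.94   -0.11   -0.06   -0.03   -0.09   -0.03]
  [ -0.06    0.95   -0.11   -0.10   -0.02   -0.07]
  [ -0.09   -0.09    0.94   -0.09   -0.08   -0.13]
  [ -0.09   -0.08   -0.12    0.99   -0.07   -0.02]
  [ -0.10   -0.07   -0.11   -0.04    0.92   -0.08]
  [ -0.13   -0.13   -0.02   -0.01   -0.01    0.96]
Leontief inverse L = M⁻¹:
  [  1.1159    0.1655    0.1158    0.0670    0.1287    0.0748]
  [  0.1224    1.1142    0.1651    0.1349    0.0621    0.1154]
  [  0.1716    0.1732    1.1313    0.1327    0.1310    0.1849]
  [  0.1479    0.1400    0.1746    1.0499    0.1133    0.0698]
  [  0.1727    0.1452    0.1737    0.0827    1.1299    0.1354]
  [  0.1746    0.1799    0.0652    0.0419    0.0415    1.0734]
Total output x = L · d:
  x_0 = 1.1159·63 + 0.1655·7 + 0.1158·36 + 0.0670·97 + 0.1287·9 + 0.0748·25 = 85.1611
  x_1 = 0.1224·63 + 1.1142·7 + 0.1651·36 + 0.1349·97 + 0.0621·9 + 0.1154·25 = 37.9899
  x_2 = 0.1716·63 + 0.1732·7 + 1.1313·36 + 0.1327·97 + 0.1310·9 + 0.1849·25 = 71.4182
  x_3 = 0.1479·63 + 0.1400·7 + 0.1746·36 + 1.0499·97 + 0.1133·9 + 0.0698·25 = 121.1843
  x_4 = 0.1727·63 + 0.1452·7 + 0.1737·36 + 0.0827·97 + 1.1299·9 + 0.1354·25 = 39.7276
  x_5 = 0.1746·63 + 0.1799·7 + 0.0652·36 + 0.0419·97 + 0.0415·9 + 1.0734·25 = 45.8824
Δx_0 = L[0,3] · Δd_3 = 0.0670 · 3 = 0.2011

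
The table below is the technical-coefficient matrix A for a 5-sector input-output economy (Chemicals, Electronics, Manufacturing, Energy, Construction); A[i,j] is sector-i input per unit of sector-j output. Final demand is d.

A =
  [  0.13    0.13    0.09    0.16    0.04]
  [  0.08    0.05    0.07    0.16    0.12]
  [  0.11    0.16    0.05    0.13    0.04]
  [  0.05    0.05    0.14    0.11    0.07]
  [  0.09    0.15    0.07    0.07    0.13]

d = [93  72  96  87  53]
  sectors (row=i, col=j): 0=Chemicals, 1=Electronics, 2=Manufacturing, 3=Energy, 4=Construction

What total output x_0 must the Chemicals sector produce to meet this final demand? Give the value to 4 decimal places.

180.9607

Form M = I − A:
  [  0.87   -0.13   -0.09   -0.16   -0.04]
  [ -0.08    0.95   -0.07   -0.16   -0.12]
  [ -0.11   -0.16    0.95   -0.13   -0.04]
  [ -0.05   -0.05   -0.14    0.89   -0.07]
  [ -0.09   -0.15   -0.07   -0.07    0.87]
Leontief inverse L = M⁻¹:
  [  1.2242    0.2337    0.1862    0.2988    0.1211]
  [  0.1606    1.1456    0.1541    0.2726    0.1944]
  [  0.1931    0.2493    1.1353    0.2545    0.1159]
  [  0.1223    0.1366    0.2098    1.2111    0.1316]
  [  0.1797    0.2528    0.1541    0.1958    1.2154]
Total output x = L · d:
  x_0 = 1.2242·93 + 0.2337·72 + 0.1862·96 + 0.2988·87 + 0.1211·53 = 180.9607
  x_1 = 0.1606·93 + 1.1456·72 + 0.1541·96 + 0.2726·87 + 0.1944·53 = 146.2419
  x_2 = 0.1931·93 + 0.2493·72 + 1.1353·96 + 0.2545·87 + 0.1159·53 = 173.1903
  x_3 = 0.1223·93 + 0.1366·72 + 0.2098·96 + 1.2111·87 + 0.1316·53 = 153.6939
  x_4 = 0.1797·93 + 0.2528·72 + 0.1541·96 + 0.1958·87 + 1.2154·53 = 131.1548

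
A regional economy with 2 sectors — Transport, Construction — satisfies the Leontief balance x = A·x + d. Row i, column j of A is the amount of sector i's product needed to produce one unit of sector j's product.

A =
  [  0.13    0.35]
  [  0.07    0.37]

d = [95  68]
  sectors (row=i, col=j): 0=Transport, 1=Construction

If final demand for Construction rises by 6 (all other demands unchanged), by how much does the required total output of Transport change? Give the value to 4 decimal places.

4.0107

Form M = I − A:
  [  0.87   -0.35]
  [ -0.07    0.63]
Leontief inverse L = M⁻¹:
  [  1.2032    0.6684]
  [  0.1337    1.6616]
Total output x = L · d:
  x_0 = 1.2032·95 + 0.6684·68 = 159.7594
  x_1 = 0.1337·95 + 1.6616·68 = 125.6875
Δx_0 = L[0,1] · Δd_1 = 0.6684 · 6 = 4.0107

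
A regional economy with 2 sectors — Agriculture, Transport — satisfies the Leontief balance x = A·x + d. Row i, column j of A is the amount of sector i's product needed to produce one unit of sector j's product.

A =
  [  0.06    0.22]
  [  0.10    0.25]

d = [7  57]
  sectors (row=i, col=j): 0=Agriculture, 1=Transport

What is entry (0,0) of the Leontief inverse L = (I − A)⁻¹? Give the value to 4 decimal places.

L[0,0] = 1.0981

Form M = I − A:
  [  0.94   -0.22]
  [ -0.10    0.75]
Leontief inverse L = M⁻¹:
  [  1.0981    0.3221]
  [  0.1464    1.3763]
Total output x = L · d:
  x_0 = 1.0981·7 + 0.3221·57 = 26.0469
  x_1 = 0.1464·7 + 1.3763·57 = 79.4729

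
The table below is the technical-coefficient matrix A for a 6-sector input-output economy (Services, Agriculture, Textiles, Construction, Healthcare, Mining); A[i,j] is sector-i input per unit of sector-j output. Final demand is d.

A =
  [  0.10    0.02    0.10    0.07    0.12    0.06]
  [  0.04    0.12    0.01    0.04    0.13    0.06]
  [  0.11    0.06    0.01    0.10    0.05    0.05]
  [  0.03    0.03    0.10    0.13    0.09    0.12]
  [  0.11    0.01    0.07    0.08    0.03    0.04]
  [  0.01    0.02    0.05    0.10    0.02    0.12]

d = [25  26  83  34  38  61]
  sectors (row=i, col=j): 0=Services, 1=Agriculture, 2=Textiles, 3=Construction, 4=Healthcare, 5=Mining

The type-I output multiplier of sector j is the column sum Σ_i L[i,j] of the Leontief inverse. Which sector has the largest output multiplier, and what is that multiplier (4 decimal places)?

Form M = I − A:
  [  0.90   -0.02   -0.10   -0.07   -0.12   -0.06]
  [ -0.04    0.88   -0.01   -0.04   -0.13   -0.06]
  [ -0.11   -0.06    0.99   -0.10   -0.05   -0.05]
  [ -0.03   -0.03   -0.10    0.87   -0.09   -0.12]
  [ -0.11   -0.01   -0.07   -0.08    0.97   -0.04]
  [ -0.01   -0.02   -0.05   -0.10   -0.02    0.88]
Leontief inverse L = M⁻¹:
  [  1.1587    0.0460    0.1500    0.1420    0.1729    0.1179]
  [  0.0829    1.1491    0.0474    0.0936    0.1776    0.1075]
  [  0.1514    0.0842    1.0546    0.1583    0.1012    0.1022]
  [  0.0809    0.0593    0.1507    1.2108    0.1420    0.1897]
  [  0.1513    0.0296    0.1094    0.1347    1.0735    0.0857]
  [  0.0363    0.0388    0.0823    0.1534    0.0523    1.1695]
Total output x = L · d:
  x_0 = 1.1587·25 + 0.0460·26 + 0.1500·83 + 0.1420·34 + 0.1729·38 + 0.1179·61 = 61.2046
  x_1 = 0.0829·25 + 1.1491·26 + 0.0474·83 + 0.0936·34 + 0.1776·38 + 0.1075·61 = 52.3800
  x_2 = 0.1514·25 + 0.0842·26 + 1.0546·83 + 0.1583·34 + 0.1012·38 + 0.1022·61 = 108.9619
  x_3 = 0.0809·25 + 0.0593·26 + 0.1507·83 + 1.2108·34 + 0.1420·38 + 0.1897·61 = 74.2066
  x_4 = 0.1513·25 + 0.0296·26 + 0.1094·83 + 0.1347·34 + 1.0735·38 + 0.0857·61 = 64.2388
  x_5 = 0.0363·25 + 0.0388·26 + 0.0823·83 + 0.1534·34 + 0.0523·38 + 1.1695·61 = 87.2877
Output multipliers (column sums of L):
  Services: 1.6615
  Agriculture: 1.4072
  Textiles: 1.5944
  Construction: 1.8929
  Healthcare: 1.7194
  Mining: 1.7725

Construction (1.8929)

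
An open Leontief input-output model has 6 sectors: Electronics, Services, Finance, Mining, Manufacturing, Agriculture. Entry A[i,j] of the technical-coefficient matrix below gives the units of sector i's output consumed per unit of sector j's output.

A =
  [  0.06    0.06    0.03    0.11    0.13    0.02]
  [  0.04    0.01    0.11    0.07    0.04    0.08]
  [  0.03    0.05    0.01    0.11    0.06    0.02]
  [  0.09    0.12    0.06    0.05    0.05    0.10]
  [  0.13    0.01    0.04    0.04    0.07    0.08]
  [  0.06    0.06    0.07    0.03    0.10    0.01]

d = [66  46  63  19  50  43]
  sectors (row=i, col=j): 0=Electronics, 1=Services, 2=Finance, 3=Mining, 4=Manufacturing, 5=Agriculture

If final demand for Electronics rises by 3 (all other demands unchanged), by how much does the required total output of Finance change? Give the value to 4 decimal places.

0.1967

Form M = I − A:
  [  0.94   -0.06   -0.03   -0.11   -0.13   -0.02]
  [ -0.04    0.99   -0.11   -0.07   -0.04   -0.08]
  [ -0.03   -0.05    0.99   -0.11   -0.06   -0.02]
  [ -0.09   -0.12   -0.06    0.95   -0.05   -0.10]
  [ -0.13   -0.01   -0.04   -0.04    0.93   -0.08]
  [ -0.06   -0.06   -0.07   -0.03   -0.10    0.99]
Leontief inverse L = M⁻¹:
  [  1.1132    0.0948    0.0651    0.1529    0.1787    0.0613]
  [  0.0771    1.0420    0.1355    0.1082    0.0815    0.1060]
  [  0.0656    0.0771    1.0363    0.1387    0.0922    0.0500]
  [  0.1389    0.1564    0.1023    1.1009    0.1067    0.1373]
  [  0.1737    0.0417    0.0677    0.0816    1.1216    0.1071]
  [  0.0985    0.0833    0.0954    0.0672    0.1388    1.0388]
Total output x = L · d:
  x_0 = 1.1132·66 + 0.0948·46 + 0.0651·63 + 0.1529·19 + 0.1787·50 + 0.0613·43 = 96.4118
  x_1 = 0.0771·66 + 1.0420·46 + 0.1355·63 + 0.1082·19 + 0.0815·50 + 0.1060·43 = 72.2410
  x_2 = 0.0656·66 + 0.0771·46 + 1.0363·63 + 0.1387·19 + 0.0922·50 + 0.0500·43 = 82.5538
  x_3 = 0.1389·66 + 0.1564·46 + 0.1023·63 + 1.1009·19 + 0.1067·50 + 0.1373·43 = 54.9646
  x_4 = 0.1737·66 + 0.0417·46 + 0.0677·63 + 0.0816·19 + 1.1216·50 + 0.1071·43 = 79.8870
  x_5 = 0.0985·66 + 0.0833·46 + 0.0954·63 + 0.0672·19 + 0.1388·50 + 1.0388·43 = 69.2278
Δx_2 = L[2,0] · Δd_0 = 0.0656 · 3 = 0.1967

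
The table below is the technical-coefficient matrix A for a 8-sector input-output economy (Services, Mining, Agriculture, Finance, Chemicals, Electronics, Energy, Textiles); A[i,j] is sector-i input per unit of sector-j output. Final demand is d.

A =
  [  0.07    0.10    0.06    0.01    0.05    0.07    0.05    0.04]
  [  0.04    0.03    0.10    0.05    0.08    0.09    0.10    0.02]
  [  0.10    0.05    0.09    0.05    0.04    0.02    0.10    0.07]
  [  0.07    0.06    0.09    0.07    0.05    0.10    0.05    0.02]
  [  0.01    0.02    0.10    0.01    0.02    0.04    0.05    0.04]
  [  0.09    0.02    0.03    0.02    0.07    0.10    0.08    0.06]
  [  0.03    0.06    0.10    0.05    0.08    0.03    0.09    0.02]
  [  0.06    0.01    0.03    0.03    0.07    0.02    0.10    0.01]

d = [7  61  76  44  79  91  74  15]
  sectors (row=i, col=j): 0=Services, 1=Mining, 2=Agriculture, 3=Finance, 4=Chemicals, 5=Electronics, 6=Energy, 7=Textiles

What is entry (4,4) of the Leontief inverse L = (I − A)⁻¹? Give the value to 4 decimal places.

L[4,4] = 1.0502

Form M = I − A:
  [  0.93   -0.10   -0.06   -0.01   -0.05   -0.07   -0.05   -0.04]
  [ -0.04    0.97   -0.10   -0.05   -0.08   -0.09   -0.10   -0.02]
  [ -0.10   -0.05    0.91   -0.05   -0.04   -0.02   -0.10   -0.07]
  [ -0.07   -0.06   -0.09    0.93   -0.05   -0.10   -0.05   -0.02]
  [ -0.01   -0.02   -0.10   -0.01    0.98   -0.04   -0.05   -0.04]
  [ -0.09   -0.02   -0.03   -0.02   -0.07    0.90   -0.08   -0.06]
  [ -0.03   -0.06   -0.10   -0.05   -0.08   -0.03    0.91   -0.02]
  [ -0.06   -0.01   -0.03   -0.03   -0.07   -0.02   -0.10    0.99]
Leontief inverse L = M⁻¹:
  [  1.1178    0.1362    0.1220    0.0380    0.0979    0.1173    0.1153    0.0707]
  [  0.0951    1.0716    0.1722    0.0834    0.1318    0.1405    0.1723    0.0567]
  [  0.1556    0.0965    1.1633    0.0846    0.0942    0.0693    0.1743    0.1037]
  [  0.1287    0.1033    0.1608    1.1038    0.1031    0.1565    0.1224    0.0571]
  [  0.0439    0.0431    0.1406    0.0301    1.0502    0.0654    0.0945    0.0615]
  [  0.1383    0.0576    0.0896    0.0460    0.1179    1.1468    0.1436    0.0912]
  [  0.0777    0.0980    0.1691    0.0820    0.1264    0.0740    1.1562    0.0517]
  [  0.0911    0.0392    0.0781    0.0505    0.1027    0.0506    0.1441    1.0312]
Total output x = L · d:
  x_0 = 1.1178·7 + 0.1362·61 + 0.1220·76 + 0.0380·44 + 0.0979·79 + 0.1173·91 + 0.1153·74 + 0.0707·15 = 55.0769
  x_1 = 0.0951·7 + 1.0716·61 + 0.1722·76 + 0.0834·44 + 0.1318·79 + 0.1405·91 + 0.1723·74 + 0.0567·15 = 119.5914
  x_2 = 0.1556·7 + 0.0965·61 + 1.1633·76 + 0.0846·44 + 0.0942·79 + 0.0693·91 + 0.1743·74 + 0.1037·15 = 127.3168
  x_3 = 0.1287·7 + 0.1033·61 + 0.1608·76 + 1.1038·44 + 0.1031·79 + 0.1565·91 + 0.1224·74 + 0.0571·15 = 100.2994
  x_4 = 0.0439·7 + 0.0431·61 + 0.1406·76 + 0.0301·44 + 1.0502·79 + 0.0654·91 + 0.0945·74 + 0.0615·15 = 111.7749
  x_5 = 0.1383·7 + 0.0576·61 + 0.0896·76 + 0.0460·44 + 0.1179·79 + 1.1468·91 + 0.1436·74 + 0.0912·15 = 138.9811
  x_6 = 0.0777·7 + 0.0980·61 + 0.1691·76 + 0.0820·44 + 0.1264·79 + 0.0740·91 + 1.1562·74 + 0.0517·15 = 126.0292
  x_7 = 0.0911·7 + 0.0392·61 + 0.0781·76 + 0.0505·44 + 0.1027·79 + 0.0506·91 + 0.1441·74 + 1.0312·15 = 50.0362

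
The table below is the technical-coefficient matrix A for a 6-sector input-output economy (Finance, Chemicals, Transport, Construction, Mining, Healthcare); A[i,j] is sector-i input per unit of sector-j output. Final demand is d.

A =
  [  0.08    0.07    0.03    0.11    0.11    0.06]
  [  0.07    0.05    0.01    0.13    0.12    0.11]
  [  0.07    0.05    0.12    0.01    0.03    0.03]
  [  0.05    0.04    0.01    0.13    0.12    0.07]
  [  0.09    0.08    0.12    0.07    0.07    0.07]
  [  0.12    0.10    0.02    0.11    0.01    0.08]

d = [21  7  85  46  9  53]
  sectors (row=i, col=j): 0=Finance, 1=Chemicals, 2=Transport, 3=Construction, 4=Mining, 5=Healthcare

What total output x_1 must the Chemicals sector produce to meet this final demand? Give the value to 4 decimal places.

Form M = I − A:
  [  0.92   -0.07   -0.03   -0.11   -0.11   -0.06]
  [ -0.07    0.95   -0.01   -0.13   -0.12   -0.11]
  [ -0.07   -0.05    0.88   -0.01   -0.03   -0.03]
  [ -0.05   -0.04   -0.01    0.87   -0.12   -0.07]
  [ -0.09   -0.08   -0.12   -0.07    0.93   -0.07]
  [ -0.12   -0.10   -0.02   -0.11   -0.01    0.92]
Leontief inverse L = M⁻¹:
  [  1.1456    0.1241    0.0700    0.1939    0.1801    0.1203]
  [  0.1419    1.1097    0.0501    0.2219    0.1921    0.1751]
  [  0.1121    0.0837    1.1526    0.0536    0.0688    0.0642]
  [  0.1103    0.0901    0.0464    1.2080    0.1834    0.1253]
  [  0.1596    0.1364    0.1668    0.1505    1.1379    0.1302]
  [  0.1822    0.1509    0.0470    0.1966    0.0802    1.1395]
Total output x = L · d:
  x_0 = 1.1456·21 + 0.1241·7 + 0.0700·85 + 0.1939·46 + 0.1801·9 + 0.1203·53 = 47.7857
  x_1 = 0.1419·21 + 1.1097·7 + 0.0501·85 + 0.2219·46 + 0.1921·9 + 0.1751·53 = 36.2276
  x_2 = 0.1121·21 + 0.0837·7 + 1.1526·85 + 0.0536·46 + 0.0688·9 + 0.0642·53 = 107.3994
  x_3 = 0.1103·21 + 0.0901·7 + 0.0464·85 + 1.2080·46 + 0.1834·9 + 0.1253·53 = 70.7482
  x_4 = 0.1596·21 + 0.1364·7 + 0.1668·85 + 0.1505·46 + 1.1379·9 + 0.1302·53 = 42.5502
  x_5 = 0.1822·21 + 0.1509·7 + 0.0470·85 + 0.1966·46 + 0.0802·9 + 1.1395·53 = 79.0357

36.2276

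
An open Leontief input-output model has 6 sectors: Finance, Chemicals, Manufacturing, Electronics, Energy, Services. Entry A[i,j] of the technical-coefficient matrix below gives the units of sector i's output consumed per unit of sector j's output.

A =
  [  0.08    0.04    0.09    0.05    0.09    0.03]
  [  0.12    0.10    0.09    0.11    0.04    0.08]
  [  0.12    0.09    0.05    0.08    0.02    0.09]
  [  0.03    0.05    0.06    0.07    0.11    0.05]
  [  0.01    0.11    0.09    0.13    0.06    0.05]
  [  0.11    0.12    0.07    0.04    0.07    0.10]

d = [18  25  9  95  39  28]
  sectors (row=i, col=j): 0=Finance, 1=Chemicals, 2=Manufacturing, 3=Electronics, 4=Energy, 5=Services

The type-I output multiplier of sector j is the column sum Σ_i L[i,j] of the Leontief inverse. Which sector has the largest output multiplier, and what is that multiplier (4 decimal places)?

Chemicals (1.9184)

Form M = I − A:
  [  0.92   -0.04   -0.09   -0.05   -0.09   -0.03]
  [ -0.12    0.90   -0.09   -0.11   -0.04   -0.08]
  [ -0.12   -0.09    0.95   -0.08   -0.02   -0.09]
  [ -0.03   -0.05   -0.06    0.93   -0.11   -0.05]
  [ -0.01   -0.11   -0.09   -0.13    0.94   -0.05]
  [ -0.11   -0.12   -0.07   -0.04   -0.07    0.90]
Leontief inverse L = M⁻¹:
  [  1.1317    0.0964    0.1411    0.1062    0.1334    0.0737]
  [  0.1993    1.1785    0.1628    0.1850    0.1051    0.1438]
  [  0.1879    0.1557    1.1118    0.1409    0.0754    0.1433]
  [  0.0783    0.1085    0.1104    1.1273    0.1534    0.0944]
  [  0.0742    0.1795    0.1498    0.1982    1.1129    0.1062]
  [  0.1888    0.1998    0.1420    0.1141    0.1295    1.1629]
Total output x = L · d:
  x_0 = 1.1317·18 + 0.0964·25 + 0.1411·9 + 0.1062·95 + 0.1334·39 + 0.0737·28 = 41.4061
  x_1 = 0.1993·18 + 1.1785·25 + 0.1628·9 + 0.1850·95 + 0.1051·39 + 0.1438·28 = 60.2126
  x_2 = 0.1879·18 + 0.1557·25 + 1.1118·9 + 0.1409·95 + 0.0754·39 + 0.1433·28 = 37.6144
  x_3 = 0.0783·18 + 0.1085·25 + 0.1104·9 + 1.1273·95 + 0.1534·39 + 0.0944·28 = 120.8364
  x_4 = 0.0742·18 + 0.1795·25 + 0.1498·9 + 0.1982·95 + 1.1129·39 + 0.1062·28 = 72.3806
  x_5 = 0.1888·18 + 0.1998·25 + 0.1420·9 + 0.1141·95 + 0.1295·39 + 1.1629·28 = 58.1259
Output multipliers (column sums of L):
  Finance: 1.8601
  Chemicals: 1.9184
  Manufacturing: 1.8178
  Electronics: 1.8717
  Energy: 1.7097
  Services: 1.7244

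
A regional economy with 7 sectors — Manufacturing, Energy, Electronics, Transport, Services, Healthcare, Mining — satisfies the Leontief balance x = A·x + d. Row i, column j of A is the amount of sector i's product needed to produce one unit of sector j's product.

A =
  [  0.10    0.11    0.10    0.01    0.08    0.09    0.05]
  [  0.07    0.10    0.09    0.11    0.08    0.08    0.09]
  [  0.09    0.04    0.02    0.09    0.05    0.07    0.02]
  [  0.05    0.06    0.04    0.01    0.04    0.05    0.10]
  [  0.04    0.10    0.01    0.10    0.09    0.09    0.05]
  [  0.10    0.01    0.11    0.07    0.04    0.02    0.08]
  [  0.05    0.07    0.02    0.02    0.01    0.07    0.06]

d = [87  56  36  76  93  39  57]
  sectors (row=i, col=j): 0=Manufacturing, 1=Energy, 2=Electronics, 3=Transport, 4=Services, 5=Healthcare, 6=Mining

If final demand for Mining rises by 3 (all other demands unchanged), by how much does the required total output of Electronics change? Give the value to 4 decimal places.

0.2004

Form M = I − A:
  [  0.90   -0.11   -0.10   -0.01   -0.08   -0.09   -0.05]
  [ -0.07    0.90   -0.09   -0.11   -0.08   -0.08   -0.09]
  [ -0.09   -0.04    0.98   -0.09   -0.05   -0.07   -0.02]
  [ -0.05   -0.06   -0.04    0.99   -0.04   -0.05   -0.10]
  [ -0.04   -0.10   -0.01   -0.10    0.91   -0.09   -0.05]
  [ -0.10   -0.01   -0.11   -0.07   -0.04    0.98   -0.08]
  [ -0.05   -0.07   -0.02   -0.02   -0.01   -0.07    0.94]
Leontief inverse L = M⁻¹:
  [  1.1756    0.1818    0.1613    0.0744    0.1397    0.1590    0.1122]
  [  0.1491    1.1779    0.1526    0.1747    0.1413    0.1543    0.1632]
  [  0.1409    0.0894    1.0634    0.1267    0.0901    0.1157    0.0668]
  [  0.0952    0.1048    0.0761    1.0464    0.0734    0.0929    0.1399]
  [  0.1005    0.1621    0.0618    0.1524    1.1398    0.1473    0.1116]
  [  0.1557    0.0635    0.1499    0.1088    0.0808    1.0725    0.1247]
  [  0.0913    0.1080    0.0560    0.0516    0.0396    0.1058    1.0968]
Total output x = L · d:
  x_0 = 1.1756·87 + 0.1818·56 + 0.1613·36 + 0.0744·76 + 0.1397·93 + 0.1590·39 + 0.1122·57 = 149.5050
  x_1 = 0.1491·87 + 1.1779·56 + 0.1526·36 + 0.1747·76 + 0.1413·93 + 0.1543·39 + 0.1632·57 = 126.1622
  x_2 = 0.1409·87 + 0.0894·56 + 1.0634·36 + 0.1267·76 + 0.0901·93 + 0.1157·39 + 0.0668·57 = 81.8723
  x_3 = 0.0952·87 + 0.1048·56 + 0.0761·36 + 1.0464·76 + 0.0734·93 + 0.0929·39 + 0.1399·57 = 114.8443
  x_4 = 0.1005·87 + 0.1621·56 + 0.0618·36 + 0.1524·76 + 1.1398·93 + 0.1473·39 + 0.1116·57 = 149.7380
  x_5 = 0.1557·87 + 0.0635·56 + 0.1499·36 + 0.1088·76 + 0.0808·93 + 1.0725·39 + 0.1247·57 = 87.2116
  x_6 = 0.0913·87 + 0.1080·56 + 0.0560·36 + 0.0516·76 + 0.0396·93 + 0.1058·39 + 1.0968·57 = 90.2586
Δx_2 = L[2,6] · Δd_6 = 0.0668 · 3 = 0.2004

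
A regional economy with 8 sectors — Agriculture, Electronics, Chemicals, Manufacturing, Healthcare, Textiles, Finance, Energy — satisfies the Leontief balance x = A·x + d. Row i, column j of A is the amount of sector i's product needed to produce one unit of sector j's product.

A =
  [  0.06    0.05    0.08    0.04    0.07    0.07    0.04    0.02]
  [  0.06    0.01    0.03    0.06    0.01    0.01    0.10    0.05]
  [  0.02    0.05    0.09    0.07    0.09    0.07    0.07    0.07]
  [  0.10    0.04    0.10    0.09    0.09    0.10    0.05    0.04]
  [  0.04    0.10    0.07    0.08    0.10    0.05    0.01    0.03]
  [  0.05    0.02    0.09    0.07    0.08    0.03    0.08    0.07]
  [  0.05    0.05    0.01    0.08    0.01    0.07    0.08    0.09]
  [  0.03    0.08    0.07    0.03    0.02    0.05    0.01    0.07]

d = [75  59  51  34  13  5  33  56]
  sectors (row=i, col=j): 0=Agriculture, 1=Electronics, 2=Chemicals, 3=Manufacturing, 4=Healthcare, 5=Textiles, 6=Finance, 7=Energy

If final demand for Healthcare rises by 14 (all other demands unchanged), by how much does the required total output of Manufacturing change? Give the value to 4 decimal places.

Form M = I − A:
  [  0.94   -0.05   -0.08   -0.04   -0.07   -0.07   -0.04   -0.02]
  [ -0.06    0.99   -0.03   -0.06   -0.01   -0.01   -0.10   -0.05]
  [ -0.02   -0.05    0.91   -0.07   -0.09   -0.07   -0.07   -0.07]
  [ -0.10   -0.04   -0.10    0.91   -0.09   -0.10   -0.05   -0.04]
  [ -0.04   -0.10   -0.07   -0.08    0.90   -0.05   -0.01   -0.03]
  [ -0.05   -0.02   -0.09   -0.07   -0.08    0.97   -0.08   -0.07]
  [ -0.05   -0.05   -0.01   -0.08   -0.01   -0.07    0.92   -0.09]
  [ -0.03   -0.08   -0.07   -0.03   -0.02   -0.05   -0.01    0.93]
Leontief inverse L = M⁻¹:
  [  1.1005    0.0904    0.1368    0.0941    0.1223    0.1157    0.0853    0.0638]
  [  0.0929    1.0414    0.0698    0.1003    0.0436    0.0491    0.1337    0.0856]
  [  0.0696    0.1019    1.1588    0.1371    0.1516    0.1271    0.1238    0.1265]
  [  0.1597    0.0987    0.1842    1.1675    0.1671    0.1682    0.1127    0.1018]
  [  0.0873    0.1450    0.1334    0.1409    1.1582    0.0999    0.0595    0.0764]
  [  0.0960    0.0700    0.1539    0.1315    0.1374    1.0858    0.1279    0.1216]
  [  0.0938    0.0890    0.0643    0.1321    0.0539    0.1170    1.1250    0.1367]
  [  0.0619    0.1112    0.1154    0.0712    0.0574    0.0847    0.0475    1.1071]
Total output x = L · d:
  x_0 = 1.1005·75 + 0.0904·59 + 0.1368·51 + 0.0941·34 + 0.1223·13 + 0.1157·5 + 0.0853·33 + 0.0638·56 = 106.5982
  x_1 = 0.0929·75 + 1.0414·59 + 0.0698·51 + 0.1003·34 + 0.0436·13 + 0.0491·5 + 0.1337·33 + 0.0856·56 = 85.4011
  x_2 = 0.0696·75 + 0.1019·59 + 1.1588·51 + 0.1371·34 + 0.1516·13 + 0.1271·5 + 0.1238·33 + 0.1265·56 = 88.7677
  x_3 = 0.1597·75 + 0.0987·59 + 0.1842·51 + 1.1675·34 + 0.1671·13 + 0.1682·5 + 0.1127·33 + 0.1018·56 = 79.3229
  x_4 = 0.0873·75 + 0.1450·59 + 0.1334·51 + 0.1409·34 + 1.1582·13 + 0.0999·5 + 0.0595·33 + 0.0764·56 = 48.4972
  x_5 = 0.0960·75 + 0.0700·59 + 0.1539·51 + 0.1315·34 + 0.1374·13 + 1.0858·5 + 0.1279·33 + 0.1216·56 = 41.9037
  x_6 = 0.0938·75 + 0.0890·59 + 0.0643·51 + 0.1321·34 + 0.0539·13 + 0.1170·5 + 1.1250·33 + 0.1367·56 = 66.1239
  x_7 = 0.0619·75 + 0.1112·59 + 0.1154·51 + 0.0712·34 + 0.0574·13 + 0.0847·5 + 0.0475·33 + 1.1071·56 = 84.2471
Δx_3 = L[3,4] · Δd_4 = 0.1671 · 14 = 2.3401

2.3401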